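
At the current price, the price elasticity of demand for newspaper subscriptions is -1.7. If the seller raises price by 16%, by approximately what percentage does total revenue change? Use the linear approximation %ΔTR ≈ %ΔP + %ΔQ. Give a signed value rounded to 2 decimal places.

%ΔQ ≈ Ed × %ΔP = (-1.7) × (+16%) = -27.2000%
%ΔTR ≈ %ΔP + %ΔQ = (+16%) + (-27.2000%) = -11.2000%

-11.20%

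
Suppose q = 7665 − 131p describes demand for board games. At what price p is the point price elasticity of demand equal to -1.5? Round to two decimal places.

Ed = −131p/(7665 − 131p). Set this equal to -1.5:
131p = 1.5·(7665 − 131p) ⇒ 131p(1 + 1.5) = 1.5·7665
p = 1.5·7665 / (131·2.5) = 35.1068…

35.11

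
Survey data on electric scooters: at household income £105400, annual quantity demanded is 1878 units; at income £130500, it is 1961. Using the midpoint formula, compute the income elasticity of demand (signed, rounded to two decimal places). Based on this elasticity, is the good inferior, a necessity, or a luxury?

0.20; necessity

%ΔQ = (1961 − 1878)/[( 1878 + 1961)/2] = 83/1919.5 = 0.043240…
%ΔIncome = (130500 − 105400)/[( 105400 + 130500)/2] = 25100/117950 = 0.212802…
E_income = (83/1919.5) / (25100/117950) = 0.2031…
0 < E_income < 1 ⇒ normal good, necessity.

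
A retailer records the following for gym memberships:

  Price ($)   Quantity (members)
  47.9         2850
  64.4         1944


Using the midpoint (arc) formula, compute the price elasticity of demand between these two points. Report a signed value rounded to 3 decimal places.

%ΔQ = (1944 − 2850) / [(2850 + 1944)/2] = -906/2397 = -0.377972…
%ΔP = (64.4 − 47.9) / [(47.9 + 64.4)/2] = 16.5/56.15 = 0.293855…
Arc Ed = %ΔQ / %ΔP = (-906/2397) / (16.5/56.15) = -1.28625…

-1.286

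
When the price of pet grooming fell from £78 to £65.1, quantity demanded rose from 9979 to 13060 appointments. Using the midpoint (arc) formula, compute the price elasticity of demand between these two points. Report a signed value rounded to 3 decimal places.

%ΔQ = (13060 − 9979) / [(9979 + 13060)/2] = 3081/11519.5 = 0.267459…
%ΔP = (65.1 − 78) / [(78 + 65.1)/2] = -12.9/71.55 = -0.180293…
Arc Ed = %ΔQ / %ΔP = (3081/11519.5) / (-12.9/71.55) = -1.48346…

-1.483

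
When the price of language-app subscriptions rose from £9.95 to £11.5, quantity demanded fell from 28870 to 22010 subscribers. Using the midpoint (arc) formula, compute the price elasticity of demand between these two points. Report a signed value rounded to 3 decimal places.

-1.866

%ΔQ = (22010 − 28870) / [(28870 + 22010)/2] = -6860/25440 = -0.269654…
%ΔP = (11.5 − 9.95) / [(9.95 + 11.5)/2] = 1.55/10.725 = 0.144522…
Arc Ed = %ΔQ / %ΔP = (-6860/25440) / (1.55/10.725) = -1.86583…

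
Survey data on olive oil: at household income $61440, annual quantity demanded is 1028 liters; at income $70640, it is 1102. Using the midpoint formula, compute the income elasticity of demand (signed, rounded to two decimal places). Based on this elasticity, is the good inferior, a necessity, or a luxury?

0.50; necessity

%ΔQ = (1102 − 1028)/[( 1028 + 1102)/2] = 74/1065 = 0.069483…
%ΔIncome = (70640 − 61440)/[( 61440 + 70640)/2] = 9200/66040 = 0.139309…
E_income = (74/1065) / (9200/66040) = 0.4987…
0 < E_income < 1 ⇒ normal good, necessity.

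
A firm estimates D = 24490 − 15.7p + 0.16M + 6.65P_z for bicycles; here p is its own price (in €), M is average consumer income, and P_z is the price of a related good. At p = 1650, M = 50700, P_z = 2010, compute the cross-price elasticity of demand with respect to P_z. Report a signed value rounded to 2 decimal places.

At the given values, D = 24490 − 15.7(1650) + 0.16(50700) + 6.65(2010) = 20063.5.
∂D/∂P_z = 6.65.
E = (6.65) × (2010/20063.5) = 0.6662…

0.67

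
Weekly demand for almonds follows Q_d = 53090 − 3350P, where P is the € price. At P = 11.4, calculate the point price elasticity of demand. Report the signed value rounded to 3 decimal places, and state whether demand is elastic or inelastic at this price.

dQ_d/dP = −3350. At P = 11.4, Q_d = 53090 − 3350(11.4) = 14900.
Ed = (dQ_d/dP)·(P/Q_d) = −3350 × (11.4/14900) = -2.56308…
|Ed| = 2.563 > 1, so demand is elastic.

-2.563; elastic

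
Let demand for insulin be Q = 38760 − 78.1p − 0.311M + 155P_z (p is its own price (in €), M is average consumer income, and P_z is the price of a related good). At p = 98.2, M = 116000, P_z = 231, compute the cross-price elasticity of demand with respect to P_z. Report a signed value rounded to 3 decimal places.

1.162

At the given values, Q = 38760 − 78.1(98.2) − 0.311(116000) + 155(231) = 30819.58.
∂Q/∂P_z = 155.
E = (155) × (231/30819.58) = 1.16176…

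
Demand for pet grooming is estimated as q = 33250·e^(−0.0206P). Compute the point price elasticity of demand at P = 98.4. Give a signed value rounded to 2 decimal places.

dq/dP = −0.0206·q = -90.2249. At P = 98.4, q = 4379.85.
Ed = (dq/dP)·(P/q) = (-90.2249) × (98.4/4379.85) = -2.0270…

-2.03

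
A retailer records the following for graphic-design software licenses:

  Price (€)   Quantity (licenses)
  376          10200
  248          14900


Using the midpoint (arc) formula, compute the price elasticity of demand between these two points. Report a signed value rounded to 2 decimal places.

-0.91

%ΔQ = (14900 − 10200) / [(10200 + 14900)/2] = 4700/12550 = 0.374501…
%ΔP = (248 − 376) / [(376 + 248)/2] = -128/312 = -0.410256…
Arc Ed = %ΔQ / %ΔP = (4700/12550) / (-128/312) = -0.9128…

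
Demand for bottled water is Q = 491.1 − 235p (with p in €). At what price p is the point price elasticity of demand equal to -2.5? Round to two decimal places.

Ed = −235p/(491.1 − 235p). Set this equal to -2.5:
235p = 2.5·(491.1 − 235p) ⇒ 235p(1 + 2.5) = 2.5·491.1
p = 2.5·491.1 / (235·3.5) = 1.4927…

1.49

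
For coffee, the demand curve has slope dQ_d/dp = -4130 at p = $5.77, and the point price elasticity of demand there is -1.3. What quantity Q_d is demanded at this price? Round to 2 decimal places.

18330.85

Ed = (dQ_d/dp)·(p/Q_d) ⇒ Q_d = (dQ_d/dp)·p/Ed = (-4130)·5.77/(-1.3) = 18330.8461…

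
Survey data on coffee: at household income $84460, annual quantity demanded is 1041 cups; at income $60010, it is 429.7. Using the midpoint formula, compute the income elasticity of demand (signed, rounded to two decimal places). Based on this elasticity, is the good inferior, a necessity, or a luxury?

%ΔQ = (429.7 − 1041)/[( 1041 + 429.7)/2] = -611.3/735.35 = -0.831304…
%ΔIncome = (60010 − 84460)/[( 84460 + 60010)/2] = -24450/72235 = -0.338478…
E_income = (-611.3/735.35) / (-24450/72235) = 2.4560…
E_income > 1 ⇒ normal good, luxury.

2.46; luxury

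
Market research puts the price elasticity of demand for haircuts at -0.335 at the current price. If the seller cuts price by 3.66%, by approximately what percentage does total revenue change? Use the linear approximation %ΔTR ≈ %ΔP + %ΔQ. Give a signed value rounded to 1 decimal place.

-2.4%

%ΔQ ≈ Ed × %ΔP = (-0.335) × (-3.66%) = +1.2261%
%ΔTR ≈ %ΔP + %ΔQ = (-3.66%) + (+1.2261%) = -2.4339%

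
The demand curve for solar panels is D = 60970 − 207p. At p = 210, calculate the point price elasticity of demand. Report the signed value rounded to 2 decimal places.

dD/dp = −207. At p = 210, D = 60970 − 207(210) = 17500.
Ed = (dD/dp)·(p/D) = −207 × (210/17500) = -2.484

-2.48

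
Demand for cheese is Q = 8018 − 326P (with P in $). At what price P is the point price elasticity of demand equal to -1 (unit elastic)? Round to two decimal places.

Ed = −326P/(8018 − 326P). Set this equal to -1:
326P = 1·(8018 − 326P) ⇒ 326P(1 + 1) = 1·8018
P = 1·8018 / (326·2) = 12.2975…

12.30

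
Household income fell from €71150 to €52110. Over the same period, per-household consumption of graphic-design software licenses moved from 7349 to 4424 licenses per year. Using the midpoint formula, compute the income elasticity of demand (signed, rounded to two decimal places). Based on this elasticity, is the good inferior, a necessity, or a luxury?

%ΔQ = (4424 − 7349)/[( 7349 + 4424)/2] = -2925/5886.5 = -0.496899…
%ΔIncome = (52110 − 71150)/[( 71150 + 52110)/2] = -19040/61630 = -0.308940…
E_income = (-2925/5886.5) / (-19040/61630) = 1.6083…
E_income > 1 ⇒ normal good, luxury.

1.61; luxury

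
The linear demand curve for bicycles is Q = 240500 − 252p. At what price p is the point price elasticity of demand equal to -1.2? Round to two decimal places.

Ed = −252p/(240500 − 252p). Set this equal to -1.2:
252p = 1.2·(240500 − 252p) ⇒ 252p(1 + 1.2) = 1.2·240500
p = 1.2·240500 / (252·2.2) = 520.5627…

520.56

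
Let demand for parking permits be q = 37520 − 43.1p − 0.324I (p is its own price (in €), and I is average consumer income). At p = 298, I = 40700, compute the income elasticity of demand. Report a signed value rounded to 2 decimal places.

At the given values, q = 37520 − 43.1(298) − 0.324(40700) = 11489.4.
∂q/∂I = -0.324.
E = (-0.324) × (40700/11489.4) = -1.1477…

-1.15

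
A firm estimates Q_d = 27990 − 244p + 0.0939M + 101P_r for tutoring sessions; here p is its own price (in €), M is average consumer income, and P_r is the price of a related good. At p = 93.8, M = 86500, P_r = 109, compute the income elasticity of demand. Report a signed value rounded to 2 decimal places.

0.34

At the given values, Q_d = 27990 − 244(93.8) + 0.0939(86500) + 101(109) = 24234.15.
∂Q_d/∂M = 0.0939.
E = (0.0939) × (86500/24234.15) = 0.3351…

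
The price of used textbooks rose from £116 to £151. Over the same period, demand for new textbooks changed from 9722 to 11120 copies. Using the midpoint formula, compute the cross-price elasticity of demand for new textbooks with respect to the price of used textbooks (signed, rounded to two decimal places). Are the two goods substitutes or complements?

%ΔQ_{new textbooks} = (11120 − 9722)/avg = 1398/10421 = 0.134152…
%ΔP_{used textbooks} = (151 − 116)/avg = 35/133.5 = 0.262172…
E_cross = (1398/10421) / (35/133.5) = 0.5116…
E_cross > 0 ⇒ the goods are substitutes.

0.51; substitutes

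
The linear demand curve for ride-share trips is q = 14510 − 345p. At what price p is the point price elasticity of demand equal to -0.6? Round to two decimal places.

15.77

Ed = −345p/(14510 − 345p). Set this equal to -0.6:
345p = 0.6·(14510 − 345p) ⇒ 345p(1 + 0.6) = 0.6·14510
p = 0.6·14510 / (345·1.6) = 15.7717…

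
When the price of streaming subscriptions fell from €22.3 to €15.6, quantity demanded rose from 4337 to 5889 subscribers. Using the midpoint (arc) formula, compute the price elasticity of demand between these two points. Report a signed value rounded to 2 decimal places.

-0.86

%ΔQ = (5889 − 4337) / [(4337 + 5889)/2] = 1552/5113 = 0.303539…
%ΔP = (15.6 − 22.3) / [(22.3 + 15.6)/2] = -6.7/18.95 = -0.353562…
Arc Ed = %ΔQ / %ΔP = (1552/5113) / (-6.7/18.95) = -0.8585…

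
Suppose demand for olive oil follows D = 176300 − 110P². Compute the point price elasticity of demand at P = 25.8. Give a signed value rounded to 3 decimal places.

dD/dP = −2·110·P = -5676. At P = 25.8, D = 103079.6.
Ed = (dD/dP)·(P/D) = (-5676) × (25.8/103079.6) = -1.42065…

-1.421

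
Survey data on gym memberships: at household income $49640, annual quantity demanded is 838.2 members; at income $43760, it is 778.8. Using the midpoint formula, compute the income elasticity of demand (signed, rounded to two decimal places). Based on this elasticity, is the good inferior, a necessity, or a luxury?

0.58; necessity

%ΔQ = (778.8 − 838.2)/[( 838.2 + 778.8)/2] = -59.4/808.5 = -0.073469…
%ΔIncome = (43760 − 49640)/[( 49640 + 43760)/2] = -5880/46700 = -0.125910…
E_income = (-59.4/808.5) / (-5880/46700) = 0.5835…
0 < E_income < 1 ⇒ normal good, necessity.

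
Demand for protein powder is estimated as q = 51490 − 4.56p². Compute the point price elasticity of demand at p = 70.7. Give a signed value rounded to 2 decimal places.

-1.59

dq/dp = −2·4.56·p = -644.784. At p = 70.7, q = 28696.8856.
Ed = (dq/dp)·(p/q) = (-644.784) × (70.7/28696.8856) = -1.5885…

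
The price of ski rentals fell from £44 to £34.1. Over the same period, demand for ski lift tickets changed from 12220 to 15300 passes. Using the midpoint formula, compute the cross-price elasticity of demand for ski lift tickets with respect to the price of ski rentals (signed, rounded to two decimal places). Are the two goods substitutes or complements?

-0.88; complements

%ΔQ_{ski lift tickets} = (15300 − 12220)/avg = 3080/13760 = 0.223837…
%ΔP_{ski rentals} = (34.1 − 44)/avg = -9.9/39.05 = -0.253521…
E_cross = (3080/13760) / (-9.9/39.05) = -0.8829…
E_cross < 0 ⇒ the goods are complements.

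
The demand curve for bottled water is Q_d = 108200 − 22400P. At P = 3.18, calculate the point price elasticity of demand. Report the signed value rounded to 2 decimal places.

-1.93

dQ_d/dP = −22400. At P = 3.18, Q_d = 108200 − 22400(3.18) = 36968.
Ed = (dQ_d/dP)·(P/Q_d) = −22400 × (3.18/36968) = -1.9268…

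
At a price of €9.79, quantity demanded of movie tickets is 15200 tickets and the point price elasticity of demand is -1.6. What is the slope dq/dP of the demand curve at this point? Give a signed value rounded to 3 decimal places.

-2484.168

Ed = (dq/dP)·(P/q) ⇒ dq/dP = Ed·q/P = (-1.6)·15200/9.79 = -2484.16751…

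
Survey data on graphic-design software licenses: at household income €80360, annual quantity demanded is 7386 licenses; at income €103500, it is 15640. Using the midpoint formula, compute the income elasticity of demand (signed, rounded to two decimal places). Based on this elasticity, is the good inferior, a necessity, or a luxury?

%ΔQ = (15640 − 7386)/[( 7386 + 15640)/2] = 8254/11513 = 0.716928…
%ΔIncome = (103500 − 80360)/[( 80360 + 103500)/2] = 23140/91930 = 0.251713…
E_income = (8254/11513) / (23140/91930) = 2.8481…
E_income > 1 ⇒ normal good, luxury.

2.85; luxury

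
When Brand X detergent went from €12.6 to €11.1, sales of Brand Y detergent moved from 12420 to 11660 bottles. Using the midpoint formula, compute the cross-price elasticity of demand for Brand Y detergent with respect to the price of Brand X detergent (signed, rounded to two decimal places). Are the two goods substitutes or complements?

%ΔQ_{Brand Y detergent} = (11660 − 12420)/avg = -760/12040 = -0.063122…
%ΔP_{Brand X detergent} = (11.1 − 12.6)/avg = -1.5/11.85 = -0.126582…
E_cross = (-760/12040) / (-1.5/11.85) = 0.4986…
E_cross > 0 ⇒ the goods are substitutes.

0.50; substitutes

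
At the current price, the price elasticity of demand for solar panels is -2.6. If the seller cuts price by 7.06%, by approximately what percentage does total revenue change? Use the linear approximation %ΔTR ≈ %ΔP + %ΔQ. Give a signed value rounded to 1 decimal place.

%ΔQ ≈ Ed × %ΔP = (-2.6) × (-7.06%) = +18.3560%
%ΔTR ≈ %ΔP + %ΔQ = (-7.06%) + (+18.3560%) = +11.2960%

+11.3%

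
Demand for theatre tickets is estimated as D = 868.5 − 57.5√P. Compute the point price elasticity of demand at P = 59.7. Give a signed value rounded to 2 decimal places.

-0.52

dD/dP = −57.5/(2√P) = -3.72092. At P = 59.7, D = 424.222.
Ed = (dD/dP)·(P/D) = (-3.72092) × (59.7/424.222) = -0.5236…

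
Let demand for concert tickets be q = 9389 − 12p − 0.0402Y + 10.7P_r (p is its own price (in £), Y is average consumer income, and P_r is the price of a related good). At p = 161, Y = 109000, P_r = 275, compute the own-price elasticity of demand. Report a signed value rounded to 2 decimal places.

-0.32

At the given values, q = 9389 − 12(161) − 0.0402(109000) + 10.7(275) = 6017.7.
∂q/∂p = −12.
E = (-12) × (161/6017.7) = -0.3210…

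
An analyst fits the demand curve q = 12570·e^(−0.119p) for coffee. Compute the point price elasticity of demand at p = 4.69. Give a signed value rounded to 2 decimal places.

-0.56

dq/dp = −0.119·q = -856.048. At p = 4.69, q = 7193.68.
Ed = (dq/dp)·(p/q) = (-856.048) × (4.69/7193.68) = -0.5581…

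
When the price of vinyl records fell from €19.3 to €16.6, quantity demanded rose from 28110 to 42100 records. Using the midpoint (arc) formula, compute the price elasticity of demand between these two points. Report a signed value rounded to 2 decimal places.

-2.65

%ΔQ = (42100 − 28110) / [(28110 + 42100)/2] = 13990/35105 = 0.398518…
%ΔP = (16.6 − 19.3) / [(19.3 + 16.6)/2] = -2.7/17.95 = -0.150417…
Arc Ed = %ΔQ / %ΔP = (13990/35105) / (-2.7/17.95) = -2.6494…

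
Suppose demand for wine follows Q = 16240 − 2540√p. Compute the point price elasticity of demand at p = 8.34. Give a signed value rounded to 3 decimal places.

dQ/dp = −2540/(2√p) = -439.765. At p = 8.34, Q = 8904.72.
Ed = (dQ/dp)·(p/Q) = (-439.765) × (8.34/8904.72) = -0.41187…

-0.412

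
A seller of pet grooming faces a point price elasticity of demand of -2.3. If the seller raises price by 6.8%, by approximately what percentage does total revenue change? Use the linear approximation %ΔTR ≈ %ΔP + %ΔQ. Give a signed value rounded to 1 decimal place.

-8.8%

%ΔQ ≈ Ed × %ΔP = (-2.3) × (+6.8%) = -15.6400%
%ΔTR ≈ %ΔP + %ΔQ = (+6.8%) + (-15.6400%) = -8.8400%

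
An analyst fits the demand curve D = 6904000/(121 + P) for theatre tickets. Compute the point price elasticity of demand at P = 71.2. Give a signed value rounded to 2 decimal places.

-0.37

dD/dP = −6904000/(121 + P)² = -186.893. At P = 71.2, D = 35920.9.
Ed = (dD/dP)·(P/D) = (-186.893) × (71.2/35920.9) = -0.3704…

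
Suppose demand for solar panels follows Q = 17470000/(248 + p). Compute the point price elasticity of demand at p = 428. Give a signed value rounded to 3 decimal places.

-0.633

dQ/dp = −17470000/(248 + p)² = -38.2296. At p = 428, Q = 25843.2.
Ed = (dQ/dp)·(p/Q) = (-38.2296) × (428/25843.2) = -0.63313…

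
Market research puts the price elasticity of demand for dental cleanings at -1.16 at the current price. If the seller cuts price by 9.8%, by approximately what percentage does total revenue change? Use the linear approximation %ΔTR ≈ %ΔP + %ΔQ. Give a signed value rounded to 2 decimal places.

%ΔQ ≈ Ed × %ΔP = (-1.16) × (-9.8%) = +11.3680%
%ΔTR ≈ %ΔP + %ΔQ = (-9.8%) + (+11.3680%) = +1.5680%

+1.57%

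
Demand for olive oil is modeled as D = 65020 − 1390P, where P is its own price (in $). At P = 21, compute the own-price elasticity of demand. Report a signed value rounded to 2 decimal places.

At the given values, D = 65020 − 1390(21) = 35830.
∂D/∂P = −1390.
E = (-1390) × (21/35830) = -0.8146…

-0.81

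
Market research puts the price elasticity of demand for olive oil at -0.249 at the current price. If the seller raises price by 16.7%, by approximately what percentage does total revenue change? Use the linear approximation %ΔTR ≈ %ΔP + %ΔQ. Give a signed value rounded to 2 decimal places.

+12.54%

%ΔQ ≈ Ed × %ΔP = (-0.249) × (+16.7%) = -4.1583%
%ΔTR ≈ %ΔP + %ΔQ = (+16.7%) + (-4.1583%) = +12.5417%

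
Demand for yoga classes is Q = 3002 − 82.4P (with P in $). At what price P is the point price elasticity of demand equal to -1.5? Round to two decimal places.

21.86

Ed = −82.4P/(3002 − 82.4P). Set this equal to -1.5:
82.4P = 1.5·(3002 − 82.4P) ⇒ 82.4P(1 + 1.5) = 1.5·3002
P = 1.5·3002 / (82.4·2.5) = 21.8592…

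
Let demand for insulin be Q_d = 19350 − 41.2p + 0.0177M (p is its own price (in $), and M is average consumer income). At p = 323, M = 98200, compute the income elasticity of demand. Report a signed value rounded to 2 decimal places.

0.22

At the given values, Q_d = 19350 − 41.2(323) + 0.0177(98200) = 7780.54.
∂Q_d/∂M = 0.0177.
E = (0.0177) × (98200/7780.54) = 0.2233…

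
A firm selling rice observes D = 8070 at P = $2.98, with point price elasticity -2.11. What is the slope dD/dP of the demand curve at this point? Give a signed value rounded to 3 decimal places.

Ed = (dD/dP)·(P/D) ⇒ dD/dP = Ed·D/P = (-2.11)·8070/2.98 = -5713.99328…

-5713.993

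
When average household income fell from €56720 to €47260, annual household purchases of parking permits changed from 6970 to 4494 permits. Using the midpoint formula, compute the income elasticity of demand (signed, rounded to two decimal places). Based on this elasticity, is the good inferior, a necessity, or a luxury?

2.37; luxury

%ΔQ = (4494 − 6970)/[( 6970 + 4494)/2] = -2476/5732 = -0.431960…
%ΔIncome = (47260 − 56720)/[( 56720 + 47260)/2] = -9460/51990 = -0.181958…
E_income = (-2476/5732) / (-9460/51990) = 2.3739…
E_income > 1 ⇒ normal good, luxury.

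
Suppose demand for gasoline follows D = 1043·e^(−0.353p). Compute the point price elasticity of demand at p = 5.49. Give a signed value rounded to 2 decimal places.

dD/dp = −0.353·D = -53.0163. At p = 5.49, D = 150.188.
Ed = (dD/dp)·(p/D) = (-53.0163) × (5.49/150.188) = -1.9379…

-1.94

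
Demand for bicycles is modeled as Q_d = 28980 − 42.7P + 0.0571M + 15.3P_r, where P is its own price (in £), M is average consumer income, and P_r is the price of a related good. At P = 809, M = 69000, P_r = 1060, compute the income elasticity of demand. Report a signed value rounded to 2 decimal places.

0.27

At the given values, Q_d = 28980 − 42.7(809) + 0.0571(69000) + 15.3(1060) = 14593.6.
∂Q_d/∂M = 0.0571.
E = (0.0571) × (69000/14593.6) = 0.2699…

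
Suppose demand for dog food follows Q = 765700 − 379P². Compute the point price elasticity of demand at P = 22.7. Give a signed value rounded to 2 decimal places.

dQ/dP = −2·379·P = -17206.6. At P = 22.7, Q = 570405.09.
Ed = (dQ/dP)·(P/Q) = (-17206.6) × (22.7/570405.09) = -0.6847…

-0.68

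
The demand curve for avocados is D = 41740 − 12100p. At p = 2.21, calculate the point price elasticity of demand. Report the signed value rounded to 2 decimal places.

dD/dp = −12100. At p = 2.21, D = 41740 − 12100(2.21) = 14999.
Ed = (dD/dp)·(p/D) = −12100 × (2.21/14999) = -1.7828…

-1.78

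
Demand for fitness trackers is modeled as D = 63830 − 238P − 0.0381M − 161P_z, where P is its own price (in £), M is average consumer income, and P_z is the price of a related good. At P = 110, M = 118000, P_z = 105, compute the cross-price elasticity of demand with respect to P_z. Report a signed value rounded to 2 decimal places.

-1.04

At the given values, D = 63830 − 238(110) − 0.0381(118000) − 161(105) = 16249.2.
∂D/∂P_z = -161.
E = (-161) × (105/16249.2) = -1.0403…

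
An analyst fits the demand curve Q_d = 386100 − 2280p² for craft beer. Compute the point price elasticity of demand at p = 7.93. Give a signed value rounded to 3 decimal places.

-1.181

dQ_d/dp = −2·2280·p = -36160.8. At p = 7.93, Q_d = 242722.428.
Ed = (dQ_d/dp)·(p/Q_d) = (-36160.8) × (7.93/242722.428) = -1.18141…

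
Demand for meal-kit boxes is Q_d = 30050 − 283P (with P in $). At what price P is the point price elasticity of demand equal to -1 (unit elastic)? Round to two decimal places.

Ed = −283P/(30050 − 283P). Set this equal to -1:
283P = 1·(30050 − 283P) ⇒ 283P(1 + 1) = 1·30050
P = 1·30050 / (283·2) = 53.0918…

53.09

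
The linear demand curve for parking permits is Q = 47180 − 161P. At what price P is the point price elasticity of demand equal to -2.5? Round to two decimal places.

209.32

Ed = −161P/(47180 − 161P). Set this equal to -2.5:
161P = 2.5·(47180 − 161P) ⇒ 161P(1 + 2.5) = 2.5·47180
P = 2.5·47180 / (161·3.5) = 209.3167…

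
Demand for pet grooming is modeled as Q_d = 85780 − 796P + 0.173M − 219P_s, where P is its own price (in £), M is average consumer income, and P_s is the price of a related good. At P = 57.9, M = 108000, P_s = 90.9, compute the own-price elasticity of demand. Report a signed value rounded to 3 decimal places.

At the given values, Q_d = 85780 − 796(57.9) + 0.173(108000) − 219(90.9) = 38468.5.
∂Q_d/∂P = −796.
E = (-796) × (57.9/38468.5) = -1.19808…

-1.198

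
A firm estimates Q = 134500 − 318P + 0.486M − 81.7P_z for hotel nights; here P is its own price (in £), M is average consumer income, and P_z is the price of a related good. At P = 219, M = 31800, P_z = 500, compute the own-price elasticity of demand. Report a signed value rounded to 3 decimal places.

At the given values, Q = 134500 − 318(219) + 0.486(31800) − 81.7(500) = 39462.8.
∂Q/∂P = −318.
E = (-318) × (219/39462.8) = -1.76475…

-1.765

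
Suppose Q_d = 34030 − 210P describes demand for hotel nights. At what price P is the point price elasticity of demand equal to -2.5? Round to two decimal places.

Ed = −210P/(34030 − 210P). Set this equal to -2.5:
210P = 2.5·(34030 − 210P) ⇒ 210P(1 + 2.5) = 2.5·34030
P = 2.5·34030 / (210·3.5) = 115.7482…

115.75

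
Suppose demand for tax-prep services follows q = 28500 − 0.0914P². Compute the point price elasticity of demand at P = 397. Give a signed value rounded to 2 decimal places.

-2.04

dq/dP = −2·0.0914·P = -72.5716. At P = 397, q = 14094.5374.
Ed = (dq/dP)·(P/q) = (-72.5716) × (397/14094.5374) = -2.0441…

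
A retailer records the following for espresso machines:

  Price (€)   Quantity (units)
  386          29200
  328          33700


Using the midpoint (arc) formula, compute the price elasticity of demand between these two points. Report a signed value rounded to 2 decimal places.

%ΔQ = (33700 − 29200) / [(29200 + 33700)/2] = 4500/31450 = 0.143084…
%ΔP = (328 − 386) / [(386 + 328)/2] = -58/357 = -0.162464…
Arc Ed = %ΔQ / %ΔP = (4500/31450) / (-58/357) = -0.8807…

-0.88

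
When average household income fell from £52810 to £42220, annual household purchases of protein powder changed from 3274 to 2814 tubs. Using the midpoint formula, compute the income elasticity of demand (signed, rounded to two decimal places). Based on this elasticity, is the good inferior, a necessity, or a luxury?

%ΔQ = (2814 − 3274)/[( 3274 + 2814)/2] = -460/3044 = -0.151116…
%ΔIncome = (42220 − 52810)/[( 52810 + 42220)/2] = -10590/47515 = -0.222876…
E_income = (-460/3044) / (-10590/47515) = 0.6780…
0 < E_income < 1 ⇒ normal good, necessity.

0.68; necessity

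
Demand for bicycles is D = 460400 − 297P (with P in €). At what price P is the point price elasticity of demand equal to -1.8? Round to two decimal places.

Ed = −297P/(460400 − 297P). Set this equal to -1.8:
297P = 1.8·(460400 − 297P) ⇒ 297P(1 + 1.8) = 1.8·460400
P = 1.8·460400 / (297·2.8) = 996.5367…

996.54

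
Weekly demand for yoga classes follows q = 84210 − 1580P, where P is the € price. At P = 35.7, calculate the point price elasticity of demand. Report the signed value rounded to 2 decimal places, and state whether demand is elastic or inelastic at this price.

-2.03; elastic

dq/dP = −1580. At P = 35.7, q = 84210 − 1580(35.7) = 27804.
Ed = (dq/dP)·(P/q) = −1580 × (35.7/27804) = -2.0287…
|Ed| = 2.03 > 1, so demand is elastic.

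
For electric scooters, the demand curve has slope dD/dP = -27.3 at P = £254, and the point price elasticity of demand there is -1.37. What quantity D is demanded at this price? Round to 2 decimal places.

5061.46

Ed = (dD/dP)·(P/D) ⇒ D = (dD/dP)·P/Ed = (-27.3)·254/(-1.37) = 5061.4598…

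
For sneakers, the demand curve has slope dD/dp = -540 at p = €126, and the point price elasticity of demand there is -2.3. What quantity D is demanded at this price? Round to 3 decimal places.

Ed = (dD/dp)·(p/D) ⇒ D = (dD/dp)·p/Ed = (-540)·126/(-2.3) = 29582.60869…

29582.609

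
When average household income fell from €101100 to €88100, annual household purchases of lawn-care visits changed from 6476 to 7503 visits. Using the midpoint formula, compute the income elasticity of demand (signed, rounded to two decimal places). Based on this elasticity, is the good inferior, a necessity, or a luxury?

-1.07; inferior

%ΔQ = (7503 − 6476)/[( 6476 + 7503)/2] = 1027/6989.5 = 0.146934…
%ΔIncome = (88100 − 101100)/[( 101100 + 88100)/2] = -13000/94600 = -0.137420…
E_income = (1027/6989.5) / (-13000/94600) = -1.0692…
E_income < 0 ⇒ inferior good.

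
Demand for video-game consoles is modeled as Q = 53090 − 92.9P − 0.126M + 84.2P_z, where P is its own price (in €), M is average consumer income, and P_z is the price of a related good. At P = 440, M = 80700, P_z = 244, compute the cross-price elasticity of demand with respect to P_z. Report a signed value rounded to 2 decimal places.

At the given values, Q = 53090 − 92.9(440) − 0.126(80700) + 84.2(244) = 22590.6.
∂Q/∂P_z = 84.2.
E = (84.2) × (244/22590.6) = 0.9094…

0.91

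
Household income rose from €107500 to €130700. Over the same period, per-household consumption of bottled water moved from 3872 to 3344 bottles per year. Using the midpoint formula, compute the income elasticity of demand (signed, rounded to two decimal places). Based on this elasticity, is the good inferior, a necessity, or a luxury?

-0.75; inferior

%ΔQ = (3344 − 3872)/[( 3872 + 3344)/2] = -528/3608 = -0.146341…
%ΔIncome = (130700 − 107500)/[( 107500 + 130700)/2] = 23200/119100 = 0.194794…
E_income = (-528/3608) / (23200/119100) = -0.7512…
E_income < 0 ⇒ inferior good.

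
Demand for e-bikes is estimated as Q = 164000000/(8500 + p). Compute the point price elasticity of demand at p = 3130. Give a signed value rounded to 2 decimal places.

dQ/dp = −164000000/(8500 + p)² = -1.21251. At p = 3130, Q = 14101.5.
Ed = (dQ/dp)·(p/Q) = (-1.21251) × (3130/14101.5) = -0.2691…

-0.27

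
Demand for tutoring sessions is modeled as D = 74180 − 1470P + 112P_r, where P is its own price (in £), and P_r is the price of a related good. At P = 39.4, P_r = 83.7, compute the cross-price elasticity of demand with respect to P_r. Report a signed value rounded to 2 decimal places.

At the given values, D = 74180 − 1470(39.4) + 112(83.7) = 25636.4.
∂D/∂P_r = 112.
E = (112) × (83.7/25636.4) = 0.3656…

0.37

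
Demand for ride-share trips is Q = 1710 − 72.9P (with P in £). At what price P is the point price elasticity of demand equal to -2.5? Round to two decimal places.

Ed = −72.9P/(1710 − 72.9P). Set this equal to -2.5:
72.9P = 2.5·(1710 − 72.9P) ⇒ 72.9P(1 + 2.5) = 2.5·1710
P = 2.5·1710 / (72.9·3.5) = 16.7548…

16.75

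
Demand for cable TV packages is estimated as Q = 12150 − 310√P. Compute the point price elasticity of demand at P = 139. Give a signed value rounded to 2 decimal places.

dQ/dP = −310/(2√P) = -13.1469. At P = 139, Q = 8495.15.
Ed = (dQ/dP)·(P/Q) = (-13.1469) × (139/8495.15) = -0.2151…

-0.22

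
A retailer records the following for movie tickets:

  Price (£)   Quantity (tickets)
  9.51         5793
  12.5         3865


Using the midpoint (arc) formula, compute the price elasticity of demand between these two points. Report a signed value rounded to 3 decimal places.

-1.469

%ΔQ = (3865 − 5793) / [(5793 + 3865)/2] = -1928/4829 = -0.399254…
%ΔP = (12.5 − 9.51) / [(9.51 + 12.5)/2] = 2.99/11.005 = 0.271694…
Arc Ed = %ΔQ / %ΔP = (-1928/4829) / (2.99/11.005) = -1.46949…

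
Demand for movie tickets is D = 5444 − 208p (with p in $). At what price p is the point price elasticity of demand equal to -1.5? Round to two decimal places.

15.70

Ed = −208p/(5444 − 208p). Set this equal to -1.5:
208p = 1.5·(5444 − 208p) ⇒ 208p(1 + 1.5) = 1.5·5444
p = 1.5·5444 / (208·2.5) = 15.7038…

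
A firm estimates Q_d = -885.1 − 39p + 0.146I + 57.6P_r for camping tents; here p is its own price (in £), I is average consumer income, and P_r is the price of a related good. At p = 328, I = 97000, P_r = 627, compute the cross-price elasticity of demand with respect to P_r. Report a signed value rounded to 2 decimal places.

At the given values, Q_d = -885.1 − 39(328) + 0.146(97000) + 57.6(627) = 36600.1.
∂Q_d/∂P_r = 57.6.
E = (57.6) × (627/36600.1) = 0.9867…

0.99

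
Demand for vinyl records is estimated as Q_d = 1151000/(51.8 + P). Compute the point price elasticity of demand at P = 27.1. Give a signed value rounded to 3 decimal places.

-0.343

dQ_d/dP = −1151000/(51.8 + P)² = -184.893. At P = 27.1, Q_d = 14588.1.
Ed = (dQ_d/dP)·(P/Q_d) = (-184.893) × (27.1/14588.1) = -0.34347…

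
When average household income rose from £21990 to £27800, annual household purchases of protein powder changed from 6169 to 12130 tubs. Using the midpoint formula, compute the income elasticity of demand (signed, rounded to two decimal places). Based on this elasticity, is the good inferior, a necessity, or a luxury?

2.79; luxury

%ΔQ = (12130 − 6169)/[( 6169 + 12130)/2] = 5961/9149.5 = 0.651511…
%ΔIncome = (27800 − 21990)/[( 21990 + 27800)/2] = 5810/24895 = 0.233380…
E_income = (5961/9149.5) / (5810/24895) = 2.7916…
E_income > 1 ⇒ normal good, luxury.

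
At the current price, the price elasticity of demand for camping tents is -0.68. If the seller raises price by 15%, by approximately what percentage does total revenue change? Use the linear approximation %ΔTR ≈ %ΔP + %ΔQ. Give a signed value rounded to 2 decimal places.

%ΔQ ≈ Ed × %ΔP = (-0.68) × (+15%) = -10.2000%
%ΔTR ≈ %ΔP + %ΔQ = (+15%) + (-10.2000%) = +4.8000%

+4.80%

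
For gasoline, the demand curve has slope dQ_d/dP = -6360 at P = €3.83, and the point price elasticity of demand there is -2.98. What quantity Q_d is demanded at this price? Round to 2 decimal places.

Ed = (dQ_d/dP)·(P/Q_d) ⇒ Q_d = (dQ_d/dP)·P/Ed = (-6360)·3.83/(-2.98) = 8174.0939…

8174.09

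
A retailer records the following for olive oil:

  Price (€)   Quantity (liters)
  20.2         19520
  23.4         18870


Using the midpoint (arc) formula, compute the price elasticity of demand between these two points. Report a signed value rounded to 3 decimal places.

-0.231

%ΔQ = (18870 − 19520) / [(19520 + 18870)/2] = -650/19195 = -0.033862…
%ΔP = (23.4 − 20.2) / [(20.2 + 23.4)/2] = 3.2/21.8 = 0.146788…
Arc Ed = %ΔQ / %ΔP = (-650/19195) / (3.2/21.8) = -0.23069…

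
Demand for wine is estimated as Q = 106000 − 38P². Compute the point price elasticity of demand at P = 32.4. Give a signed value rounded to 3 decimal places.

-1.207

dQ/dP = −2·38·P = -2462.4. At P = 32.4, Q = 66109.12.
Ed = (dQ/dP)·(P/Q) = (-2462.4) × (32.4/66109.12) = -1.20681…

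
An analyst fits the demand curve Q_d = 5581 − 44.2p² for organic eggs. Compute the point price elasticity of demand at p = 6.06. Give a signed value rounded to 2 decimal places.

-0.82

dQ_d/dp = −2·44.2·p = -535.704. At p = 6.06, Q_d = 3957.81688.
Ed = (dQ_d/dp)·(p/Q_d) = (-535.704) × (6.06/3957.81688) = -0.8202…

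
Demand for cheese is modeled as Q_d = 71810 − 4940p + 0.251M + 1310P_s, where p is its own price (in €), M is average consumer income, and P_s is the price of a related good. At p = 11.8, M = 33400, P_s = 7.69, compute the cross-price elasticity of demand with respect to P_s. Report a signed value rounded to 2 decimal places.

0.32

At the given values, Q_d = 71810 − 4940(11.8) + 0.251(33400) + 1310(7.69) = 31975.3.
∂Q_d/∂P_s = 1310.
E = (1310) × (7.69/31975.3) = 0.3150…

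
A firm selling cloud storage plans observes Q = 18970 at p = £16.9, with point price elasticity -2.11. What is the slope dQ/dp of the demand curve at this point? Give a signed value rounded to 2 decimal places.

Ed = (dQ/dp)·(p/Q) ⇒ dQ/dp = Ed·Q/p = (-2.11)·18970/16.9 = -2368.4437…

-2368.44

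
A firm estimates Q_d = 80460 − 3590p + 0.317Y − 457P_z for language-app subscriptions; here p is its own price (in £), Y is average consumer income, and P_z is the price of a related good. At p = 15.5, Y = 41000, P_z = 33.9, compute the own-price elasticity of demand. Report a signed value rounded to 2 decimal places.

-2.49

At the given values, Q_d = 80460 − 3590(15.5) + 0.317(41000) − 457(33.9) = 22319.7.
∂Q_d/∂p = −3590.
E = (-3590) × (15.5/22319.7) = -2.4930…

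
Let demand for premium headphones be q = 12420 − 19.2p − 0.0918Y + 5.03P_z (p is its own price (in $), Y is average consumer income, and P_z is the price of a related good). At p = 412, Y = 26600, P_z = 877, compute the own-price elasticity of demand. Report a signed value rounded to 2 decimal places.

-1.22

At the given values, q = 12420 − 19.2(412) − 0.0918(26600) + 5.03(877) = 6479.03.
∂q/∂p = −19.2.
E = (-19.2) × (412/6479.03) = -1.2209…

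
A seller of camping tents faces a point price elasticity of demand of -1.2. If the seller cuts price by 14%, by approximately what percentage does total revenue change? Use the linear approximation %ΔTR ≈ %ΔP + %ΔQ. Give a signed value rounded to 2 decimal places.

+2.80%

%ΔQ ≈ Ed × %ΔP = (-1.2) × (-14%) = +16.8000%
%ΔTR ≈ %ΔP + %ΔQ = (-14%) + (+16.8000%) = +2.8000%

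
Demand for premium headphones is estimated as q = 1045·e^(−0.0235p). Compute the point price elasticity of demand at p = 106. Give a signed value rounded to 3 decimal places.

dq/dp = −0.0235·q = -2.03403. At p = 106, q = 86.5543.
Ed = (dq/dp)·(p/q) = (-2.03403) × (106/86.5543) = -2.491

-2.491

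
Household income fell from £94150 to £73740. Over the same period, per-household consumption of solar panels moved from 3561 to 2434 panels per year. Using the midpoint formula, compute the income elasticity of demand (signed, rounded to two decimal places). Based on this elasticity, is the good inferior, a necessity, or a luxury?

1.55; luxury

%ΔQ = (2434 − 3561)/[( 3561 + 2434)/2] = -1127/2997.5 = -0.375979…
%ΔIncome = (73740 − 94150)/[( 94150 + 73740)/2] = -20410/83945 = -0.243135…
E_income = (-1127/2997.5) / (-20410/83945) = 1.5463…
E_income > 1 ⇒ normal good, luxury.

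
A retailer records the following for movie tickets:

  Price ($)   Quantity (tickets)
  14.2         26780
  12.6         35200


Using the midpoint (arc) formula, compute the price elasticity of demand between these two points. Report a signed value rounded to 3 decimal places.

-2.275

%ΔQ = (35200 − 26780) / [(26780 + 35200)/2] = 8420/30990 = 0.271700…
%ΔP = (12.6 − 14.2) / [(14.2 + 12.6)/2] = -1.6/13.4 = -0.119402…
Arc Ed = %ΔQ / %ΔP = (8420/30990) / (-1.6/13.4) = -2.27549…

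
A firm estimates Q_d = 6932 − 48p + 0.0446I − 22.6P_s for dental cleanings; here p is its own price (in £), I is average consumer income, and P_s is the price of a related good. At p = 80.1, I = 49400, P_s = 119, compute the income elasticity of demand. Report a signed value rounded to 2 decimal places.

At the given values, Q_d = 6932 − 48(80.1) + 0.0446(49400) − 22.6(119) = 2601.04.
∂Q_d/∂I = 0.0446.
E = (0.0446) × (49400/2601.04) = 0.8470…

0.85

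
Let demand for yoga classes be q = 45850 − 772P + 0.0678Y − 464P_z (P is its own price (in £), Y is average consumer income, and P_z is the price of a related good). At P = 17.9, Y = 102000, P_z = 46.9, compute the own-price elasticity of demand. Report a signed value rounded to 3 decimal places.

-0.804

At the given values, q = 45850 − 772(17.9) + 0.0678(102000) − 464(46.9) = 17185.2.
∂q/∂P = −772.
E = (-772) × (17.9/17185.2) = -0.80411…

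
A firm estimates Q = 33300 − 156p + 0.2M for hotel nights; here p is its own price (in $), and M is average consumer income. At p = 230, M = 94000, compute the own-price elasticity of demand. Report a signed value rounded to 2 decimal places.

At the given values, Q = 33300 − 156(230) + 0.2(94000) = 16220.
∂Q/∂p = −156.
E = (-156) × (230/16220) = -2.2120…

-2.21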